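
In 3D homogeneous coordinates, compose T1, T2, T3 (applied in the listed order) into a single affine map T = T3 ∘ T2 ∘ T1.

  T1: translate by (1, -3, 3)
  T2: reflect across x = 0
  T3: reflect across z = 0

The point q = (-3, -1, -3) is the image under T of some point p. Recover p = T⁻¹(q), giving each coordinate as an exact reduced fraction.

T1 = [1 0 0 1; 0 1 0 -3; 0 0 1 3; 0 0 0 1]
T2·T1 = [-1 0 0 -1; 0 1 0 -3; 0 0 1 3; 0 0 0 1]
T3·…·T1 = [-1 0 0 -1; 0 1 0 -3; 0 0 -1 -3; 0 0 0 1]
det M = 1; M⁻¹ = [-1 0 0 -1; 0 1 0 3; 0 0 -1 -3; 0 0 0 1]
M⁻¹ · (-3, -1, -3)ᵀ = (2, 2, 0)ᵀ

p = (2, 2, 0)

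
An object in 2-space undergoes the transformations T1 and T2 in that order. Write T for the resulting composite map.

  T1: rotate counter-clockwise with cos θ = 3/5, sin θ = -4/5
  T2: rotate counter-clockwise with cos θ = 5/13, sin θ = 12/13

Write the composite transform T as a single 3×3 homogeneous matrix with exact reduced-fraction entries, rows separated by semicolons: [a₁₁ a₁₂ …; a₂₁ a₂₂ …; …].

T1 = [3/5 4/5 0; -4/5 3/5 0; 0 0 1]
T2·T1 = [63/65 -16/65 0; 16/65 63/65 0; 0 0 1]

T = [63/65 -16/65 0; 16/65 63/65 0; 0 0 1]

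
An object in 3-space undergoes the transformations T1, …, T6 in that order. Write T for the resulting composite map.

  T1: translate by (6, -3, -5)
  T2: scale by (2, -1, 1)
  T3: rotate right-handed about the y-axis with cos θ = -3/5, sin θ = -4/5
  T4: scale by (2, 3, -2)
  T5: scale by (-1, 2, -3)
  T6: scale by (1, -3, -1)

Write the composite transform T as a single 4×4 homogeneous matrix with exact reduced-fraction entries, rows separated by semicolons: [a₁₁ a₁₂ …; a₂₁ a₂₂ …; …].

T1 = [1 0 0 6; 0 1 0 -3; 0 0 1 -5; 0 0 0 1]
T2·T1 = [2 0 0 12; 0 -1 0 3; 0 0 1 -5; 0 0 0 1]
T3·…·T1 = [-6/5 0 -4/5 -16/5; 0 -1 0 3; 8/5 0 -3/5 63/5; 0 0 0 1]
T4·…·T1 = [-12/5 0 -8/5 -32/5; 0 -3 0 9; -16/5 0 6/5 -126/5; 0 0 0 1]
T5·…·T1 = [12/5 0 8/5 32/5; 0 -6 0 18; 48/5 0 -18/5 378/5; 0 0 0 1]
T6·…·T1 = [12/5 0 8/5 32/5; 0 18 0 -54; -48/5 0 18/5 -378/5; 0 0 0 1]

T = [12/5 0 8/5 32/5; 0 18 0 -54; -48/5 0 18/5 -378/5; 0 0 0 1]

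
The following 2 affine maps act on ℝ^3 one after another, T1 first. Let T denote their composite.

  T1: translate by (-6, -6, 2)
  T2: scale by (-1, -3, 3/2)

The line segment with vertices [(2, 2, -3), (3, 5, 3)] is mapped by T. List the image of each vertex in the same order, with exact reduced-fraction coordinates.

T1 translate by (-6, -6, 2): (2, 2, -3) → (-4, -4, -1); (3, 5, 3) → (-3, -1, 5)
T2 scale by (-1, -3, 3/2): (-4, -4, -1) → (4, 12, -3/2); (-3, -1, 5) → (3, 3, 15/2)

image vertices: (4, 12, -3/2), (3, 3, 15/2)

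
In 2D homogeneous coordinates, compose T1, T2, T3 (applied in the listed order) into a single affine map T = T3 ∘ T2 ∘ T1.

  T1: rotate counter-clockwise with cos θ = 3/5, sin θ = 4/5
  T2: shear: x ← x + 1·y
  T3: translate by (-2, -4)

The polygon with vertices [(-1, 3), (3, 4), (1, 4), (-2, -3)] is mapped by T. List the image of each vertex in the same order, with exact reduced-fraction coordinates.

T1 rotate counter-clockwise with cos θ = 3/5, sin θ = 4/5: (-1, 3) → (-3, 1); (3, 4) → (-7/5, 24/5); (1, 4) → (-13/5, 16/5); (-2, -3) → (6/5, -17/5)
T2 shear: x ← x + 1·y: (-3, 1) → (-2, 1); (-7/5, 24/5) → (17/5, 24/5); (-13/5, 16/5) → (3/5, 16/5); (6/5, -17/5) → (-11/5, -17/5)
T3 translate by (-2, -4): (-2, 1) → (-4, -3); (17/5, 24/5) → (7/5, 4/5); (3/5, 16/5) → (-7/5, -4/5); (-11/5, -17/5) → (-21/5, -37/5)

image vertices: (-4, -3), (7/5, 4/5), (-7/5, -4/5), (-21/5, -37/5)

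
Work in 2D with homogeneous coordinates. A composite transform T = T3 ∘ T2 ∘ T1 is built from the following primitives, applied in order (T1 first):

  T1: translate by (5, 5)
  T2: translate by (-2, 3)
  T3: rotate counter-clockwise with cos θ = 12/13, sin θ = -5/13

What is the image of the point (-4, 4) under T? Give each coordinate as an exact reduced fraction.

T(p) = (48/13, 149/13)

T1 translate by (5, 5): (-4, 4) → (1, 9)
T2 translate by (-2, 3): (1, 9) → (-1, 12)
T3 rotate counter-clockwise with cos θ = 12/13, sin θ = -5/13: (-1, 12) → (48/13, 149/13)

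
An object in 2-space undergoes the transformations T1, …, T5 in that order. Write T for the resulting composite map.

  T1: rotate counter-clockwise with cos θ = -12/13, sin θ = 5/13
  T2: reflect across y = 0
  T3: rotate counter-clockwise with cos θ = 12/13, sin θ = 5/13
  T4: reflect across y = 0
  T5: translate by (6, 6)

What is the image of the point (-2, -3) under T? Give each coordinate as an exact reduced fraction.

T(p) = (124/13, 87/13)

T1 rotate counter-clockwise with cos θ = -12/13, sin θ = 5/13: (-2, -3) → (3, 2)
T2 reflect across y = 0: (3, 2) → (3, -2)
T3 rotate counter-clockwise with cos θ = 12/13, sin θ = 5/13: (3, -2) → (46/13, -9/13)
T4 reflect across y = 0: (46/13, -9/13) → (46/13, 9/13)
T5 translate by (6, 6): (46/13, 9/13) → (124/13, 87/13)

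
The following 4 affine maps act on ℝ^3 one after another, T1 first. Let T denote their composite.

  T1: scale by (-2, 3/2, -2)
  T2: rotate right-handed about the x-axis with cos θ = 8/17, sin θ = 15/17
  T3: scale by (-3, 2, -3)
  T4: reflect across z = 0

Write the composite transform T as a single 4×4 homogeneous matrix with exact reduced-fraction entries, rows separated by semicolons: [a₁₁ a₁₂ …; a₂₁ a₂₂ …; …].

T1 = [-2 0 0 0; 0 3/2 0 0; 0 0 -2 0; 0 0 0 1]
T2·T1 = [-2 0 0 0; 0 12/17 30/17 0; 0 45/34 -16/17 0; 0 0 0 1]
T3·…·T1 = [6 0 0 0; 0 24/17 60/17 0; 0 -135/34 48/17 0; 0 0 0 1]
T4·…·T1 = [6 0 0 0; 0 24/17 60/17 0; 0 135/34 -48/17 0; 0 0 0 1]

T = [6 0 0 0; 0 24/17 60/17 0; 0 135/34 -48/17 0; 0 0 0 1]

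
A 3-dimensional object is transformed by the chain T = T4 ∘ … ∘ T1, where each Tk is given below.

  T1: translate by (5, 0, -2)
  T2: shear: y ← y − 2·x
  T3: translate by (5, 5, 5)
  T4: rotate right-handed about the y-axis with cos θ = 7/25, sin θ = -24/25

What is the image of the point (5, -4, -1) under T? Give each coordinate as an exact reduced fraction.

T(p) = (57/25, -19, 374/25)

T1 translate by (5, 0, -2): (5, -4, -1) → (10, -4, -3)
T2 shear: y ← y − 2·x: (10, -4, -3) → (10, -24, -3)
T3 translate by (5, 5, 5): (10, -24, -3) → (15, -19, 2)
T4 rotate right-handed about the y-axis with cos θ = 7/25, sin θ = -24/25: (15, -19, 2) → (57/25, -19, 374/25)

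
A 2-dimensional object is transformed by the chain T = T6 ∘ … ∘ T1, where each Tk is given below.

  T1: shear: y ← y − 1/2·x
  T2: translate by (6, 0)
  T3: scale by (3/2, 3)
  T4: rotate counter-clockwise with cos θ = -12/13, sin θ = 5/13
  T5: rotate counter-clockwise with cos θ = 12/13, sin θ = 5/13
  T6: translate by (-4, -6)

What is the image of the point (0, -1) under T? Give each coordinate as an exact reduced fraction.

T1 shear: y ← y − 1/2·x: (0, -1) → (0, -1)
T2 translate by (6, 0): (0, -1) → (6, -1)
T3 scale by (3/2, 3): (6, -1) → (9, -3)
T4 rotate counter-clockwise with cos θ = -12/13, sin θ = 5/13: (9, -3) → (-93/13, 81/13)
T5 rotate counter-clockwise with cos θ = 12/13, sin θ = 5/13: (-93/13, 81/13) → (-9, 3)
T6 translate by (-4, -6): (-9, 3) → (-13, -3)

T(p) = (-13, -3)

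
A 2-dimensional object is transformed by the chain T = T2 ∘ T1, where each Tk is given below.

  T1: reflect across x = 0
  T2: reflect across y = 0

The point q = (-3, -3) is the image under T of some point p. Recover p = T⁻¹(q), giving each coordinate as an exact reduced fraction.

p = (3, 3)

T1 = [-1 0 0; 0 1 0; 0 0 1]
T2·T1 = [-1 0 0; 0 -1 0; 0 0 1]
det M = 1; M⁻¹ = [-1 0 0; 0 -1 0; 0 0 1]
M⁻¹ · (-3, -3)ᵀ = (3, 3)ᵀ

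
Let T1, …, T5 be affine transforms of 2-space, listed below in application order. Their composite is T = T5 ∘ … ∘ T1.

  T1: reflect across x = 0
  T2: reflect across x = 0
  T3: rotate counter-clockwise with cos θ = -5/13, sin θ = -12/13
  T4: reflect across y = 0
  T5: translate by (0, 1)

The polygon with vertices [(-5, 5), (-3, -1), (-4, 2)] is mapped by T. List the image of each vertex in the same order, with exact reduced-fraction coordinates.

image vertices: (85/13, -22/13), (3/13, -28/13), (44/13, -25/13)

T1 reflect across x = 0: (-5, 5) → (5, 5); (-3, -1) → (3, -1); (-4, 2) → (4, 2)
T2 reflect across x = 0: (5, 5) → (-5, 5); (3, -1) → (-3, -1); (4, 2) → (-4, 2)
T3 rotate counter-clockwise with cos θ = -5/13, sin θ = -12/13: (-5, 5) → (85/13, 35/13); (-3, -1) → (3/13, 41/13); (-4, 2) → (44/13, 38/13)
T4 reflect across y = 0: (85/13, 35/13) → (85/13, -35/13); (3/13, 41/13) → (3/13, -41/13); (44/13, 38/13) → (44/13, -38/13)
T5 translate by (0, 1): (85/13, -35/13) → (85/13, -22/13); (3/13, -41/13) → (3/13, -28/13); (44/13, -38/13) → (44/13, -25/13)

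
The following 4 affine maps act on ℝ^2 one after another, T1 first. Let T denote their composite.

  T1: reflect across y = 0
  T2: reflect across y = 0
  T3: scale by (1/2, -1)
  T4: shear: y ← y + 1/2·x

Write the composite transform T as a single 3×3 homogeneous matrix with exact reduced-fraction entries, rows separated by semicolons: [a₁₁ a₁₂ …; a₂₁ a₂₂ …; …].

T1 = [1 0 0; 0 -1 0; 0 0 1]
T2·T1 = [1 0 0; 0 1 0; 0 0 1]
T3·…·T1 = [1/2 0 0; 0 -1 0; 0 0 1]
T4·…·T1 = [1/2 0 0; 1/4 -1 0; 0 0 1]

T = [1/2 0 0; 1/4 -1 0; 0 0 1]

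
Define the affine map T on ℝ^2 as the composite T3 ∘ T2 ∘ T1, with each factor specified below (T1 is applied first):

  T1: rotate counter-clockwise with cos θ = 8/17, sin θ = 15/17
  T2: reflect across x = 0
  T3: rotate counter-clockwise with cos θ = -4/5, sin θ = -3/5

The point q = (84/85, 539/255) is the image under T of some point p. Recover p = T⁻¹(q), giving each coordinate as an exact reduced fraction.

T1 = [8/17 -15/17 0; 15/17 8/17 0; 0 0 1]
T2·T1 = [-8/17 15/17 0; 15/17 8/17 0; 0 0 1]
T3·…·T1 = [77/85 -36/85 0; -36/85 -77/85 0; 0 0 1]
det M = -1; M⁻¹ = [77/85 -36/85 0; -36/85 -77/85 0; 0 0 1]
M⁻¹ · (84/85, 539/255)ᵀ = (0, -7/3)ᵀ

p = (0, -7/3)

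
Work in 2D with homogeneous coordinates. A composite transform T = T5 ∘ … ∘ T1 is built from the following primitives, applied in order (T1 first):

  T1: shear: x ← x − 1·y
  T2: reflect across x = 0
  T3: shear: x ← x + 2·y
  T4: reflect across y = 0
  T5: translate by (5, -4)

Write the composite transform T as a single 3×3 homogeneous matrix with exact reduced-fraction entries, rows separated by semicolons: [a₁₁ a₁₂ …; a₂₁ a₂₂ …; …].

T = [-1 3 5; 0 -1 -4; 0 0 1]

T1 = [1 -1 0; 0 1 0; 0 0 1]
T2·T1 = [-1 1 0; 0 1 0; 0 0 1]
T3·…·T1 = [-1 3 0; 0 1 0; 0 0 1]
T4·…·T1 = [-1 3 0; 0 -1 0; 0 0 1]
T5·…·T1 = [-1 3 5; 0 -1 -4; 0 0 1]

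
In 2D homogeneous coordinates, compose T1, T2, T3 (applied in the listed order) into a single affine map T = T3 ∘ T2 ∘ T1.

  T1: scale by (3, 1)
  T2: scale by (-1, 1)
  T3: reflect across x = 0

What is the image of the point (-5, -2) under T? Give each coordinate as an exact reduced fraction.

T1 scale by (3, 1): (-5, -2) → (-15, -2)
T2 scale by (-1, 1): (-15, -2) → (15, -2)
T3 reflect across x = 0: (15, -2) → (-15, -2)

T(p) = (-15, -2)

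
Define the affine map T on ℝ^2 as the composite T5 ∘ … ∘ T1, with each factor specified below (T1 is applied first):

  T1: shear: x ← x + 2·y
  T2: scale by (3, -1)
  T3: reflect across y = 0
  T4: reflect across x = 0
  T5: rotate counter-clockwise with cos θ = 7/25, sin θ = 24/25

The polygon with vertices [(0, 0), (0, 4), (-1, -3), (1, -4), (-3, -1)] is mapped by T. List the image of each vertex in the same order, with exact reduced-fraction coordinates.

T1 shear: x ← x + 2·y: (0, 0) → (0, 0); (0, 4) → (8, 4); (-1, -3) → (-7, -3); (1, -4) → (-7, -4); (-3, -1) → (-5, -1)
T2 scale by (3, -1): (0, 0) → (0, 0); (8, 4) → (24, -4); (-7, -3) → (-21, 3); (-7, -4) → (-21, 4); (-5, -1) → (-15, 1)
T3 reflect across y = 0: (0, 0) → (0, 0); (24, -4) → (24, 4); (-21, 3) → (-21, -3); (-21, 4) → (-21, -4); (-15, 1) → (-15, -1)
T4 reflect across x = 0: (0, 0) → (0, 0); (24, 4) → (-24, 4); (-21, -3) → (21, -3); (-21, -4) → (21, -4); (-15, -1) → (15, -1)
T5 rotate counter-clockwise with cos θ = 7/25, sin θ = 24/25: (0, 0) → (0, 0); (-24, 4) → (-264/25, -548/25); (21, -3) → (219/25, 483/25); (21, -4) → (243/25, 476/25); (15, -1) → (129/25, 353/25)

image vertices: (0, 0), (-264/25, -548/25), (219/25, 483/25), (243/25, 476/25), (129/25, 353/25)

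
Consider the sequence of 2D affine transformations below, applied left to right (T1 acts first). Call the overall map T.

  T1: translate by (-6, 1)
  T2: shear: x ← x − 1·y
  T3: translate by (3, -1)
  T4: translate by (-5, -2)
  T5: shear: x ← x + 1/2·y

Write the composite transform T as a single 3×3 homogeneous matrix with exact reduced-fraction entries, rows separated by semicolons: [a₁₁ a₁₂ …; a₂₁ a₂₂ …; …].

T = [1 -1/2 -10; 0 1 -2; 0 0 1]

T1 = [1 0 -6; 0 1 1; 0 0 1]
T2·T1 = [1 -1 -7; 0 1 1; 0 0 1]
T3·…·T1 = [1 -1 -4; 0 1 0; 0 0 1]
T4·…·T1 = [1 -1 -9; 0 1 -2; 0 0 1]
T5·…·T1 = [1 -1/2 -10; 0 1 -2; 0 0 1]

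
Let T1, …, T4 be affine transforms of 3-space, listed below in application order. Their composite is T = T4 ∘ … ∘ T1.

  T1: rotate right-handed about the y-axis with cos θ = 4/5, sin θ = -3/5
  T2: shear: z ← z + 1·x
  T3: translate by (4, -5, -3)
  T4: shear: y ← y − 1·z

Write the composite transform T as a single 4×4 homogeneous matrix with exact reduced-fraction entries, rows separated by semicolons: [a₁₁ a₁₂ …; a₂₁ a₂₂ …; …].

T1 = [4/5 0 -3/5 0; 0 1 0 0; 3/5 0 4/5 0; 0 0 0 1]
T2·T1 = [4/5 0 -3/5 0; 0 1 0 0; 7/5 0 1/5 0; 0 0 0 1]
T3·…·T1 = [4/5 0 -3/5 4; 0 1 0 -5; 7/5 0 1/5 -3; 0 0 0 1]
T4·…·T1 = [4/5 0 -3/5 4; -7/5 1 -1/5 -2; 7/5 0 1/5 -3; 0 0 0 1]

T = [4/5 0 -3/5 4; -7/5 1 -1/5 -2; 7/5 0 1/5 -3; 0 0 0 1]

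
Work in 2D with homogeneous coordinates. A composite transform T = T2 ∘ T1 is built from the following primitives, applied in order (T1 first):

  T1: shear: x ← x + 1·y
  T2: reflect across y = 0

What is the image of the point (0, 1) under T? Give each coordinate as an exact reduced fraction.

T1 shear: x ← x + 1·y: (0, 1) → (1, 1)
T2 reflect across y = 0: (1, 1) → (1, -1)

T(p) = (1, -1)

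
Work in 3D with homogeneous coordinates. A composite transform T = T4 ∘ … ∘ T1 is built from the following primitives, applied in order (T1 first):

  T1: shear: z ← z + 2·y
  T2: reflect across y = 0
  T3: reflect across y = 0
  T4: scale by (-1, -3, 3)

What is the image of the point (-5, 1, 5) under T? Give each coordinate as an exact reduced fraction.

T1 shear: z ← z + 2·y: (-5, 1, 5) → (-5, 1, 7)
T2 reflect across y = 0: (-5, 1, 7) → (-5, -1, 7)
T3 reflect across y = 0: (-5, -1, 7) → (-5, 1, 7)
T4 scale by (-1, -3, 3): (-5, 1, 7) → (5, -3, 21)

T(p) = (5, -3, 21)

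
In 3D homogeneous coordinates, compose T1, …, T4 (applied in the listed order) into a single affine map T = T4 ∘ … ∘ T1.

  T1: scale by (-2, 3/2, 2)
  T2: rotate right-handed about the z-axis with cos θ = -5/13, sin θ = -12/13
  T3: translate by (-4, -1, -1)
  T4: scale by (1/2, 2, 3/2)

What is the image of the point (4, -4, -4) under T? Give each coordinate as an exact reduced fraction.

T1 scale by (-2, 3/2, 2): (4, -4, -4) → (-8, -6, -8)
T2 rotate right-handed about the z-axis with cos θ = -5/13, sin θ = -12/13: (-8, -6, -8) → (-32/13, 126/13, -8)
T3 translate by (-4, -1, -1): (-32/13, 126/13, -8) → (-84/13, 113/13, -9)
T4 scale by (1/2, 2, 3/2): (-84/13, 113/13, -9) → (-42/13, 226/13, -27/2)

T(p) = (-42/13, 226/13, -27/2)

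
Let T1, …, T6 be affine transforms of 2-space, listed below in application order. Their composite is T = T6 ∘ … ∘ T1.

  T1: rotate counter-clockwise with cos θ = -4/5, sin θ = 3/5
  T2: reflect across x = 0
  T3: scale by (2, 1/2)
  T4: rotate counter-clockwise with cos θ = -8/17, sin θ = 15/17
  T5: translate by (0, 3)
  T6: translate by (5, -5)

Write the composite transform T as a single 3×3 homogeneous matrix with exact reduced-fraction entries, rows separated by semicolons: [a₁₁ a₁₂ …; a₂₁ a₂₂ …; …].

T = [-173/170 -18/85 5; 108/85 106/85 -2; 0 0 1]

T1 = [-4/5 -3/5 0; 3/5 -4/5 0; 0 0 1]
T2·T1 = [4/5 3/5 0; 3/5 -4/5 0; 0 0 1]
T3·…·T1 = [8/5 6/5 0; 3/10 -2/5 0; 0 0 1]
T4·…·T1 = [-173/170 -18/85 0; 108/85 106/85 0; 0 0 1]
T5·…·T1 = [-173/170 -18/85 0; 108/85 106/85 3; 0 0 1]
T6·…·T1 = [-173/170 -18/85 5; 108/85 106/85 -2; 0 0 1]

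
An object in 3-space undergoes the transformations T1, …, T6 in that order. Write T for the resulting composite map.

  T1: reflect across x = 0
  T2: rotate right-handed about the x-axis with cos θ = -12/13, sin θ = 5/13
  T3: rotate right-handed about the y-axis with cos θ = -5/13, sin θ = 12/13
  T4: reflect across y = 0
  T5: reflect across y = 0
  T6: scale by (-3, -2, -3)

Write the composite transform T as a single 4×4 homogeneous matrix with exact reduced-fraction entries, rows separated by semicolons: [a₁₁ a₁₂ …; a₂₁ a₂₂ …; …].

T1 = [-1 0 0 0; 0 1 0 0; 0 0 1 0; 0 0 0 1]
T2·T1 = [-1 0 0 0; 0 -12/13 -5/13 0; 0 5/13 -12/13 0; 0 0 0 1]
T3·…·T1 = [5/13 60/169 -144/169 0; 0 -12/13 -5/13 0; 12/13 -25/169 60/169 0; 0 0 0 1]
T4·…·T1 = [5/13 60/169 -144/169 0; 0 12/13 5/13 0; 12/13 -25/169 60/169 0; 0 0 0 1]
T5·…·T1 = [5/13 60/169 -144/169 0; 0 -12/13 -5/13 0; 12/13 -25/169 60/169 0; 0 0 0 1]
T6·…·T1 = [-15/13 -180/169 432/169 0; 0 24/13 10/13 0; -36/13 75/169 -180/169 0; 0 0 0 1]

T = [-15/13 -180/169 432/169 0; 0 24/13 10/13 0; -36/13 75/169 -180/169 0; 0 0 0 1]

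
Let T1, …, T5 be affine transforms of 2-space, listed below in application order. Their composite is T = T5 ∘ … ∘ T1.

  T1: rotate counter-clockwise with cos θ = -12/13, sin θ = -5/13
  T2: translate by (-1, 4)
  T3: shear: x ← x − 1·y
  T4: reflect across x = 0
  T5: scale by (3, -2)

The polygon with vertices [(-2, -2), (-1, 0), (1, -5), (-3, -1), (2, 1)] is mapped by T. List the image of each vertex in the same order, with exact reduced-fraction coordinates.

image vertices: (255/13, -172/13), (174/13, -114/13), (471/13, -214/13), (183/13, -158/13), (186/13, -60/13)

T1 rotate counter-clockwise with cos θ = -12/13, sin θ = -5/13: (-2, -2) → (14/13, 34/13); (-1, 0) → (12/13, 5/13); (1, -5) → (-37/13, 55/13); (-3, -1) → (31/13, 27/13); (2, 1) → (-19/13, -22/13)
T2 translate by (-1, 4): (14/13, 34/13) → (1/13, 86/13); (12/13, 5/13) → (-1/13, 57/13); (-37/13, 55/13) → (-50/13, 107/13); (31/13, 27/13) → (18/13, 79/13); (-19/13, -22/13) → (-32/13, 30/13)
T3 shear: x ← x − 1·y: (1/13, 86/13) → (-85/13, 86/13); (-1/13, 57/13) → (-58/13, 57/13); (-50/13, 107/13) → (-157/13, 107/13); (18/13, 79/13) → (-61/13, 79/13); (-32/13, 30/13) → (-62/13, 30/13)
T4 reflect across x = 0: (-85/13, 86/13) → (85/13, 86/13); (-58/13, 57/13) → (58/13, 57/13); (-157/13, 107/13) → (157/13, 107/13); (-61/13, 79/13) → (61/13, 79/13); (-62/13, 30/13) → (62/13, 30/13)
T5 scale by (3, -2): (85/13, 86/13) → (255/13, -172/13); (58/13, 57/13) → (174/13, -114/13); (157/13, 107/13) → (471/13, -214/13); (61/13, 79/13) → (183/13, -158/13); (62/13, 30/13) → (186/13, -60/13)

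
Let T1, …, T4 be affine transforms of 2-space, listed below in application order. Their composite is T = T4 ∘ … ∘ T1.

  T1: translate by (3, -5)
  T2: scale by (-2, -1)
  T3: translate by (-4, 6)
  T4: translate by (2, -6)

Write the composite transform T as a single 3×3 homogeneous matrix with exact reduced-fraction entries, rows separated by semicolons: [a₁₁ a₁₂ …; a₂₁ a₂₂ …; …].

T1 = [1 0 3; 0 1 -5; 0 0 1]
T2·T1 = [-2 0 -6; 0 -1 5; 0 0 1]
T3·…·T1 = [-2 0 -10; 0 -1 11; 0 0 1]
T4·…·T1 = [-2 0 -8; 0 -1 5; 0 0 1]

T = [-2 0 -8; 0 -1 5; 0 0 1]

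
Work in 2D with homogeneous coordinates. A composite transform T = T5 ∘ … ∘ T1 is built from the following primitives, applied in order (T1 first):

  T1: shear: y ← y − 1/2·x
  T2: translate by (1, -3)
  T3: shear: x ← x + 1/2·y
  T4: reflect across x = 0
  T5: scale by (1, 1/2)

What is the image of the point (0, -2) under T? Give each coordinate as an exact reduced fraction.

T1 shear: y ← y − 1/2·x: (0, -2) → (0, -2)
T2 translate by (1, -3): (0, -2) → (1, -5)
T3 shear: x ← x + 1/2·y: (1, -5) → (-3/2, -5)
T4 reflect across x = 0: (-3/2, -5) → (3/2, -5)
T5 scale by (1, 1/2): (3/2, -5) → (3/2, -5/2)

T(p) = (3/2, -5/2)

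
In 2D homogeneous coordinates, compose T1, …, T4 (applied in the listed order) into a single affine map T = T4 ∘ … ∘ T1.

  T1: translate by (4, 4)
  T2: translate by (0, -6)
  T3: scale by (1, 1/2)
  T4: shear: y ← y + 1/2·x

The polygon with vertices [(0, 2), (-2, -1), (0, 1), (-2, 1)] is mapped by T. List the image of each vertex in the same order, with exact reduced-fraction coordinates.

T1 translate by (4, 4): (0, 2) → (4, 6); (-2, -1) → (2, 3); (0, 1) → (4, 5); (-2, 1) → (2, 5)
T2 translate by (0, -6): (4, 6) → (4, 0); (2, 3) → (2, -3); (4, 5) → (4, -1); (2, 5) → (2, -1)
T3 scale by (1, 1/2): (4, 0) → (4, 0); (2, -3) → (2, -3/2); (4, -1) → (4, -1/2); (2, -1) → (2, -1/2)
T4 shear: y ← y + 1/2·x: (4, 0) → (4, 2); (2, -3/2) → (2, -1/2); (4, -1/2) → (4, 3/2); (2, -1/2) → (2, 1/2)

image vertices: (4, 2), (2, -1/2), (4, 3/2), (2, 1/2)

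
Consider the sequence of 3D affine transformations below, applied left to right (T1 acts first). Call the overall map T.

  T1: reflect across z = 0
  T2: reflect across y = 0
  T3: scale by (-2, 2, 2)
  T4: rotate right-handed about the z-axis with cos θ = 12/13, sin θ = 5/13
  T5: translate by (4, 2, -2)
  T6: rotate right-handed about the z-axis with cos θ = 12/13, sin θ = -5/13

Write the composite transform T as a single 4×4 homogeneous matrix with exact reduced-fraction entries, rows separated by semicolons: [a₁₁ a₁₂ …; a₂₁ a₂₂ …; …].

T1 = [1 0 0 0; 0 1 0 0; 0 0 -1 0; 0 0 0 1]
T2·T1 = [1 0 0 0; 0 -1 0 0; 0 0 -1 0; 0 0 0 1]
T3·…·T1 = [-2 0 0 0; 0 -2 0 0; 0 0 -2 0; 0 0 0 1]
T4·…·T1 = [-24/13 10/13 0 0; -10/13 -24/13 0 0; 0 0 -2 0; 0 0 0 1]
T5·…·T1 = [-24/13 10/13 0 4; -10/13 -24/13 0 2; 0 0 -2 -2; 0 0 0 1]
T6·…·T1 = [-2 0 0 58/13; 0 -2 0 4/13; 0 0 -2 -2; 0 0 0 1]

T = [-2 0 0 58/13; 0 -2 0 4/13; 0 0 -2 -2; 0 0 0 1]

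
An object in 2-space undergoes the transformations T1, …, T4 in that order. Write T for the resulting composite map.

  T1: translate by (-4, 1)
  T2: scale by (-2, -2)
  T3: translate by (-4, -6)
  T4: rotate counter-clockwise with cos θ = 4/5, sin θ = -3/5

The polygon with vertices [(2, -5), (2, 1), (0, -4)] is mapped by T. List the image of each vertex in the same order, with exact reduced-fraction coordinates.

T1 translate by (-4, 1): (2, -5) → (-2, -4); (2, 1) → (-2, 2); (0, -4) → (-4, -3)
T2 scale by (-2, -2): (-2, -4) → (4, 8); (-2, 2) → (4, -4); (-4, -3) → (8, 6)
T3 translate by (-4, -6): (4, 8) → (0, 2); (4, -4) → (0, -10); (8, 6) → (4, 0)
T4 rotate counter-clockwise with cos θ = 4/5, sin θ = -3/5: (0, 2) → (6/5, 8/5); (0, -10) → (-6, -8); (4, 0) → (16/5, -12/5)

image vertices: (6/5, 8/5), (-6, -8), (16/5, -12/5)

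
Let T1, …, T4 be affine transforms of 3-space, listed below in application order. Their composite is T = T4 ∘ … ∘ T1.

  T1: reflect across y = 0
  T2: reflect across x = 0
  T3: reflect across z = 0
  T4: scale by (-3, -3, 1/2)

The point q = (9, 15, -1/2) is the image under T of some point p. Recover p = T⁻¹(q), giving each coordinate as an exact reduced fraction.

p = (3, 5, 1)

T1 = [1 0 0 0; 0 -1 0 0; 0 0 1 0; 0 0 0 1]
T2·T1 = [-1 0 0 0; 0 -1 0 0; 0 0 1 0; 0 0 0 1]
T3·…·T1 = [-1 0 0 0; 0 -1 0 0; 0 0 -1 0; 0 0 0 1]
T4·…·T1 = [3 0 0 0; 0 3 0 0; 0 0 -1/2 0; 0 0 0 1]
det M = -9/2; M⁻¹ = [1/3 0 0 0; 0 1/3 0 0; 0 0 -2 0; 0 0 0 1]
M⁻¹ · (9, 15, -1/2)ᵀ = (3, 5, 1)ᵀ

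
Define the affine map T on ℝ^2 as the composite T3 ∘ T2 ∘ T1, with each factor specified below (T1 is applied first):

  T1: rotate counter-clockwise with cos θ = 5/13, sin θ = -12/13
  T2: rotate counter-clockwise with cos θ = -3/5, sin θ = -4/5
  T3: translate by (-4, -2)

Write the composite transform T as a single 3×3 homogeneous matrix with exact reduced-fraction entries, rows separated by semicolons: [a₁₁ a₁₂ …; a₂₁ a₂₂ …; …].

T = [-63/65 -16/65 -4; 16/65 -63/65 -2; 0 0 1]

T1 = [5/13 12/13 0; -12/13 5/13 0; 0 0 1]
T2·T1 = [-63/65 -16/65 0; 16/65 -63/65 0; 0 0 1]
T3·…·T1 = [-63/65 -16/65 -4; 16/65 -63/65 -2; 0 0 1]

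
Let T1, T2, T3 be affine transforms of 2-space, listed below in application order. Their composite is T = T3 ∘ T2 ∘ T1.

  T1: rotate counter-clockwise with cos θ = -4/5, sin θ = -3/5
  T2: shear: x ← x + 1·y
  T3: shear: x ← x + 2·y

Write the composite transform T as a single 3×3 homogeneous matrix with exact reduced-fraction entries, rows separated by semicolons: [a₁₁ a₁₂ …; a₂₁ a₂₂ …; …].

T1 = [-4/5 3/5 0; -3/5 -4/5 0; 0 0 1]
T2·T1 = [-7/5 -1/5 0; -3/5 -4/5 0; 0 0 1]
T3·…·T1 = [-13/5 -9/5 0; -3/5 -4/5 0; 0 0 1]

T = [-13/5 -9/5 0; -3/5 -4/5 0; 0 0 1]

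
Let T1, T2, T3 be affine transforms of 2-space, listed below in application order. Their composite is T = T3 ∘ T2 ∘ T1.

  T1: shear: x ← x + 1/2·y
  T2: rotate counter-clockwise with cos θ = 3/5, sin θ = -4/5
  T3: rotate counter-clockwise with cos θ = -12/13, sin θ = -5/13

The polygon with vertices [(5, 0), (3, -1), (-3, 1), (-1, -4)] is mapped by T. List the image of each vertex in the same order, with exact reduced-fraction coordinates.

image vertices: (-56/13, 33/13), (-107/65, 277/130), (107/65, -277/130), (60/13, 25/13)

T1 shear: x ← x + 1/2·y: (5, 0) → (5, 0); (3, -1) → (5/2, -1); (-3, 1) → (-5/2, 1); (-1, -4) → (-3, -4)
T2 rotate counter-clockwise with cos θ = 3/5, sin θ = -4/5: (5, 0) → (3, -4); (5/2, -1) → (7/10, -13/5); (-5/2, 1) → (-7/10, 13/5); (-3, -4) → (-5, 0)
T3 rotate counter-clockwise with cos θ = -12/13, sin θ = -5/13: (3, -4) → (-56/13, 33/13); (7/10, -13/5) → (-107/65, 277/130); (-7/10, 13/5) → (107/65, -277/130); (-5, 0) → (60/13, 25/13)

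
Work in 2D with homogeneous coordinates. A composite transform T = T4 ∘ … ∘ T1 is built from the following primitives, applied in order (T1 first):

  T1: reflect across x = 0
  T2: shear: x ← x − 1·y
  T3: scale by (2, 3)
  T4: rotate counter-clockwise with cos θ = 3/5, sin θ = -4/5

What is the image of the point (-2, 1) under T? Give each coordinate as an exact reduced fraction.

T1 reflect across x = 0: (-2, 1) → (2, 1)
T2 shear: x ← x − 1·y: (2, 1) → (1, 1)
T3 scale by (2, 3): (1, 1) → (2, 3)
T4 rotate counter-clockwise with cos θ = 3/5, sin θ = -4/5: (2, 3) → (18/5, 1/5)

T(p) = (18/5, 1/5)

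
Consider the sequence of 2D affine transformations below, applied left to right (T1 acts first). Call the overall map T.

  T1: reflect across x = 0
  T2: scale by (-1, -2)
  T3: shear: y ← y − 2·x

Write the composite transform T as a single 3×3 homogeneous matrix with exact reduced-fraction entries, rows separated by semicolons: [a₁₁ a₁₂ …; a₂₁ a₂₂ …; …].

T1 = [-1 0 0; 0 1 0; 0 0 1]
T2·T1 = [1 0 0; 0 -2 0; 0 0 1]
T3·…·T1 = [1 0 0; -2 -2 0; 0 0 1]

T = [1 0 0; -2 -2 0; 0 0 1]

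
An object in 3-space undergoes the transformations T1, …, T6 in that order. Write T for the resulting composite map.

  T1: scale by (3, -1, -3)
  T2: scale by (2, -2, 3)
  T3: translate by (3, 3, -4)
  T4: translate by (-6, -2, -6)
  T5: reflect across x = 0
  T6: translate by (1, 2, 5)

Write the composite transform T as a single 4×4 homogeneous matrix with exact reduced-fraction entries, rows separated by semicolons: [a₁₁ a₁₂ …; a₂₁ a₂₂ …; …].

T1 = [3 0 0 0; 0 -1 0 0; 0 0 -3 0; 0 0 0 1]
T2·T1 = [6 0 0 0; 0 2 0 0; 0 0 -9 0; 0 0 0 1]
T3·…·T1 = [6 0 0 3; 0 2 0 3; 0 0 -9 -4; 0 0 0 1]
T4·…·T1 = [6 0 0 -3; 0 2 0 1; 0 0 -9 -10; 0 0 0 1]
T5·…·T1 = [-6 0 0 3; 0 2 0 1; 0 0 -9 -10; 0 0 0 1]
T6·…·T1 = [-6 0 0 4; 0 2 0 3; 0 0 -9 -5; 0 0 0 1]

T = [-6 0 0 4; 0 2 0 3; 0 0 -9 -5; 0 0 0 1]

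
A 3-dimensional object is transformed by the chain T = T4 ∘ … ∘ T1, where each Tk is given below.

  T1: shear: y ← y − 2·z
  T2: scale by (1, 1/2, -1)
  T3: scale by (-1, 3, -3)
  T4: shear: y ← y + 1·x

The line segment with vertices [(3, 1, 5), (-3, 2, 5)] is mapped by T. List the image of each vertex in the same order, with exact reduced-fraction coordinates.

image vertices: (-3, -33/2, 15), (3, -9, 15)

T1 shear: y ← y − 2·z: (3, 1, 5) → (3, -9, 5); (-3, 2, 5) → (-3, -8, 5)
T2 scale by (1, 1/2, -1): (3, -9, 5) → (3, -9/2, -5); (-3, -8, 5) → (-3, -4, -5)
T3 scale by (-1, 3, -3): (3, -9/2, -5) → (-3, -27/2, 15); (-3, -4, -5) → (3, -12, 15)
T4 shear: y ← y + 1·x: (-3, -27/2, 15) → (-3, -33/2, 15); (3, -12, 15) → (3, -9, 15)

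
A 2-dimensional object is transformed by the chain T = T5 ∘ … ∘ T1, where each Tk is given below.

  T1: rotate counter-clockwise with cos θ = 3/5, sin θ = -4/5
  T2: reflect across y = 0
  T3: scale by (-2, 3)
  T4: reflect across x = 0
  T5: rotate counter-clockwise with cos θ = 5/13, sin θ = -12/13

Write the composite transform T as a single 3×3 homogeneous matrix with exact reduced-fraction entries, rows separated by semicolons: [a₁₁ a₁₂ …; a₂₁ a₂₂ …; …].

T1 = [3/5 4/5 0; -4/5 3/5 0; 0 0 1]
T2·T1 = [3/5 4/5 0; 4/5 -3/5 0; 0 0 1]
T3·…·T1 = [-6/5 -8/5 0; 12/5 -9/5 0; 0 0 1]
T4·…·T1 = [6/5 8/5 0; 12/5 -9/5 0; 0 0 1]
T5·…·T1 = [174/65 -68/65 0; -12/65 -141/65 0; 0 0 1]

T = [174/65 -68/65 0; -12/65 -141/65 0; 0 0 1]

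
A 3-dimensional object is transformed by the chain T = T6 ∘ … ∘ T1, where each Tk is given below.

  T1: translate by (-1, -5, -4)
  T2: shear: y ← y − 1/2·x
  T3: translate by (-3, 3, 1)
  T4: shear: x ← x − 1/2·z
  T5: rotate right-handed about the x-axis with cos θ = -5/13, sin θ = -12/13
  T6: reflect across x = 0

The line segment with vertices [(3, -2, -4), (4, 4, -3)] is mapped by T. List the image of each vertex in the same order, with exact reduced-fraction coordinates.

image vertices: (-5/2, -59/13, 95/13), (-3, -149/26, 24/13)

T1 translate by (-1, -5, -4): (3, -2, -4) → (2, -7, -8); (4, 4, -3) → (3, -1, -7)
T2 shear: y ← y − 1/2·x: (2, -7, -8) → (2, -8, -8); (3, -1, -7) → (3, -5/2, -7)
T3 translate by (-3, 3, 1): (2, -8, -8) → (-1, -5, -7); (3, -5/2, -7) → (0, 1/2, -6)
T4 shear: x ← x − 1/2·z: (-1, -5, -7) → (5/2, -5, -7); (0, 1/2, -6) → (3, 1/2, -6)
T5 rotate right-handed about the x-axis with cos θ = -5/13, sin θ = -12/13: (5/2, -5, -7) → (5/2, -59/13, 95/13); (3, 1/2, -6) → (3, -149/26, 24/13)
T6 reflect across x = 0: (5/2, -59/13, 95/13) → (-5/2, -59/13, 95/13); (3, -149/26, 24/13) → (-3, -149/26, 24/13)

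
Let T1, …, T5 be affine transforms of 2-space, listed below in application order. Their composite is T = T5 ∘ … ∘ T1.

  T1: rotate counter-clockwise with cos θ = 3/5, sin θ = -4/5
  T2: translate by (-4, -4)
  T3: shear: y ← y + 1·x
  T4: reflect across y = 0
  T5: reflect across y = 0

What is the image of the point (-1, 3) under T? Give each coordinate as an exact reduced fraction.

T(p) = (-11/5, -18/5)

T1 rotate counter-clockwise with cos θ = 3/5, sin θ = -4/5: (-1, 3) → (9/5, 13/5)
T2 translate by (-4, -4): (9/5, 13/5) → (-11/5, -7/5)
T3 shear: y ← y + 1·x: (-11/5, -7/5) → (-11/5, -18/5)
T4 reflect across y = 0: (-11/5, -18/5) → (-11/5, 18/5)
T5 reflect across y = 0: (-11/5, 18/5) → (-11/5, -18/5)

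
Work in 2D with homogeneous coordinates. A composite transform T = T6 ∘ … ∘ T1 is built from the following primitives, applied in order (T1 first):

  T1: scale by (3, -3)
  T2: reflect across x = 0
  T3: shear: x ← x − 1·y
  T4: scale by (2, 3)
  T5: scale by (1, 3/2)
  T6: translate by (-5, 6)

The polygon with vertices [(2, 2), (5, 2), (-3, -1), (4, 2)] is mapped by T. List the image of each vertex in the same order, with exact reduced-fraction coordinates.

image vertices: (-5, -21), (-23, -21), (7, 39/2), (-17, -21)

T1 scale by (3, -3): (2, 2) → (6, -6); (5, 2) → (15, -6); (-3, -1) → (-9, 3); (4, 2) → (12, -6)
T2 reflect across x = 0: (6, -6) → (-6, -6); (15, -6) → (-15, -6); (-9, 3) → (9, 3); (12, -6) → (-12, -6)
T3 shear: x ← x − 1·y: (-6, -6) → (0, -6); (-15, -6) → (-9, -6); (9, 3) → (6, 3); (-12, -6) → (-6, -6)
T4 scale by (2, 3): (0, -6) → (0, -18); (-9, -6) → (-18, -18); (6, 3) → (12, 9); (-6, -6) → (-12, -18)
T5 scale by (1, 3/2): (0, -18) → (0, -27); (-18, -18) → (-18, -27); (12, 9) → (12, 27/2); (-12, -18) → (-12, -27)
T6 translate by (-5, 6): (0, -27) → (-5, -21); (-18, -27) → (-23, -21); (12, 27/2) → (7, 39/2); (-12, -27) → (-17, -21)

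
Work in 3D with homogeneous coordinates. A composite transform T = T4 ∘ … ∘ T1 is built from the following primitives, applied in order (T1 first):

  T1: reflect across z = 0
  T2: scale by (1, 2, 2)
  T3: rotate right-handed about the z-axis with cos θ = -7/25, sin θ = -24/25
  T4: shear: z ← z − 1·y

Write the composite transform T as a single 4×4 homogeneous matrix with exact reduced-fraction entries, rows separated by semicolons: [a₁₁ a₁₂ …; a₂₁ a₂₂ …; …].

T = [-7/25 48/25 0 0; -24/25 -14/25 0 0; 24/25 14/25 -2 0; 0 0 0 1]

T1 = [1 0 0 0; 0 1 0 0; 0 0 -1 0; 0 0 0 1]
T2·T1 = [1 0 0 0; 0 2 0 0; 0 0 -2 0; 0 0 0 1]
T3·…·T1 = [-7/25 48/25 0 0; -24/25 -14/25 0 0; 0 0 -2 0; 0 0 0 1]
T4·…·T1 = [-7/25 48/25 0 0; -24/25 -14/25 0 0; 24/25 14/25 -2 0; 0 0 0 1]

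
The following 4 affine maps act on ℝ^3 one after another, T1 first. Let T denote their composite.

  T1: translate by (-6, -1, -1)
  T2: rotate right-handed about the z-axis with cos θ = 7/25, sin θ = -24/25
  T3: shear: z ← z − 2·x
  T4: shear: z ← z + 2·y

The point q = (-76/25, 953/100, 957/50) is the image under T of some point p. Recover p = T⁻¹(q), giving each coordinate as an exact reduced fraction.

T1 = [1 0 0 -6; 0 1 0 -1; 0 0 1 -1; 0 0 0 1]
T2·T1 = [7/25 24/25 0 -66/25; -24/25 7/25 0 137/25; 0 0 1 -1; 0 0 0 1]
T3·…·T1 = [7/25 24/25 0 -66/25; -24/25 7/25 0 137/25; -14/25 -48/25 1 107/25; 0 0 0 1]
T4·…·T1 = [7/25 24/25 0 -66/25; -24/25 7/25 0 137/25; -62/25 -34/25 1 381/25; 0 0 0 1]
det M = 1; M⁻¹ = [7/25 -24/25 0 6; 24/25 7/25 0 1; 2 -2 1 1; 0 0 0 1]
M⁻¹ · (-76/25, 953/100, 957/50)ᵀ = (-4, 3/4, -5)ᵀ

p = (-4, 3/4, -5)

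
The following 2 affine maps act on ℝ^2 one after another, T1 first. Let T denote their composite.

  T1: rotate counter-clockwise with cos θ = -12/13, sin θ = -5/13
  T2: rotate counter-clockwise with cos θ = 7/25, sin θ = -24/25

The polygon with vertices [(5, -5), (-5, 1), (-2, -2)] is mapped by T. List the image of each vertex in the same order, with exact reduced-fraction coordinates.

image vertices: (49/65, 457/65), (59/25, -113/25), (914/325, -98/325)

T1 rotate counter-clockwise with cos θ = -12/13, sin θ = -5/13: (5, -5) → (-85/13, 35/13); (-5, 1) → (5, 1); (-2, -2) → (14/13, 34/13)
T2 rotate counter-clockwise with cos θ = 7/25, sin θ = -24/25: (-85/13, 35/13) → (49/65, 457/65); (5, 1) → (59/25, -113/25); (14/13, 34/13) → (914/325, -98/325)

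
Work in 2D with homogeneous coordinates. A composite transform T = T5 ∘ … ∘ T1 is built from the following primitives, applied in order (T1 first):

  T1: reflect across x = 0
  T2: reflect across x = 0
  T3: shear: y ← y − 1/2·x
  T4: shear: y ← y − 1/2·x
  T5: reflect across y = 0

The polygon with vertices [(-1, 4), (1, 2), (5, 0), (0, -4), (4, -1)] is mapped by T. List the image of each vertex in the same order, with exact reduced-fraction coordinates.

image vertices: (-1, -5), (1, -1), (5, 5), (0, 4), (4, 5)

T1 reflect across x = 0: (-1, 4) → (1, 4); (1, 2) → (-1, 2); (5, 0) → (-5, 0); (0, -4) → (0, -4); (4, -1) → (-4, -1)
T2 reflect across x = 0: (1, 4) → (-1, 4); (-1, 2) → (1, 2); (-5, 0) → (5, 0); (0, -4) → (0, -4); (-4, -1) → (4, -1)
T3 shear: y ← y − 1/2·x: (-1, 4) → (-1, 9/2); (1, 2) → (1, 3/2); (5, 0) → (5, -5/2); (0, -4) → (0, -4); (4, -1) → (4, -3)
T4 shear: y ← y − 1/2·x: (-1, 9/2) → (-1, 5); (1, 3/2) → (1, 1); (5, -5/2) → (5, -5); (0, -4) → (0, -4); (4, -3) → (4, -5)
T5 reflect across y = 0: (-1, 5) → (-1, -5); (1, 1) → (1, -1); (5, -5) → (5, 5); (0, -4) → (0, 4); (4, -5) → (4, 5)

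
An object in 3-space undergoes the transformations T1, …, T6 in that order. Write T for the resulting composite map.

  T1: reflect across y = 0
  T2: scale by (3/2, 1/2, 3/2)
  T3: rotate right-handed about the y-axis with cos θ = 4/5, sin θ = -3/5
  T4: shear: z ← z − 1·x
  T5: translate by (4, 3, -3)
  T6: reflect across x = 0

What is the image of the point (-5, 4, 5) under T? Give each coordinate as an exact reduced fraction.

T(p) = (13/2, 1, 9)

T1 reflect across y = 0: (-5, 4, 5) → (-5, -4, 5)
T2 scale by (3/2, 1/2, 3/2): (-5, -4, 5) → (-15/2, -2, 15/2)
T3 rotate right-handed about the y-axis with cos θ = 4/5, sin θ = -3/5: (-15/2, -2, 15/2) → (-21/2, -2, 3/2)
T4 shear: z ← z − 1·x: (-21/2, -2, 3/2) → (-21/2, -2, 12)
T5 translate by (4, 3, -3): (-21/2, -2, 12) → (-13/2, 1, 9)
T6 reflect across x = 0: (-13/2, 1, 9) → (13/2, 1, 9)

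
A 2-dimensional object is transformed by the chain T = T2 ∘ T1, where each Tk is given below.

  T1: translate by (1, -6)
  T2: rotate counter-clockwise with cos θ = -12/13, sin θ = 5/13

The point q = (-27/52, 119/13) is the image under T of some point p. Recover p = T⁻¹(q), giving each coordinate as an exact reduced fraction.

p = (3, -9/4)

T1 = [1 0 1; 0 1 -6; 0 0 1]
T2·T1 = [-12/13 -5/13 18/13; 5/13 -12/13 77/13; 0 0 1]
det M = 1; M⁻¹ = [-12/13 5/13 -1; -5/13 -12/13 6; 0 0 1]
M⁻¹ · (-27/52, 119/13)ᵀ = (3, -9/4)ᵀ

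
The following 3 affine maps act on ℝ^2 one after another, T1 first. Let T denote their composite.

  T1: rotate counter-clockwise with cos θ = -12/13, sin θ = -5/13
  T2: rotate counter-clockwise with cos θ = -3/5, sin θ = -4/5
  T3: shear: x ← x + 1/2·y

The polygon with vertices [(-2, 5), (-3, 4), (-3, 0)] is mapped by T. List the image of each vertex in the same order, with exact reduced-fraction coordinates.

T1 rotate counter-clockwise with cos θ = -12/13, sin θ = -5/13: (-2, 5) → (49/13, -50/13); (-3, 4) → (56/13, -33/13); (-3, 0) → (36/13, 15/13)
T2 rotate counter-clockwise with cos θ = -3/5, sin θ = -4/5: (49/13, -50/13) → (-347/65, -46/65); (56/13, -33/13) → (-60/13, -25/13); (36/13, 15/13) → (-48/65, -189/65)
T3 shear: x ← x + 1/2·y: (-347/65, -46/65) → (-74/13, -46/65); (-60/13, -25/13) → (-145/26, -25/13); (-48/65, -189/65) → (-57/26, -189/65)

image vertices: (-74/13, -46/65), (-145/26, -25/13), (-57/26, -189/65)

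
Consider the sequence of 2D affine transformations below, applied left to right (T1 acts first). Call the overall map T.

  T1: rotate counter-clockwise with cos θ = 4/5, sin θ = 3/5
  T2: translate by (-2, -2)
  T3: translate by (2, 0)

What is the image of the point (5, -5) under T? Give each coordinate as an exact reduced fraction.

T(p) = (7, -3)

T1 rotate counter-clockwise with cos θ = 4/5, sin θ = 3/5: (5, -5) → (7, -1)
T2 translate by (-2, -2): (7, -1) → (5, -3)
T3 translate by (2, 0): (5, -3) → (7, -3)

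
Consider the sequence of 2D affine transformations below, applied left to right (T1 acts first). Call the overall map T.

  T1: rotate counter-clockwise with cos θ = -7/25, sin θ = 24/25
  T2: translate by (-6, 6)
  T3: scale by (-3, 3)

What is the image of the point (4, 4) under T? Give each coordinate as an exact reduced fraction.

T1 rotate counter-clockwise with cos θ = -7/25, sin θ = 24/25: (4, 4) → (-124/25, 68/25)
T2 translate by (-6, 6): (-124/25, 68/25) → (-274/25, 218/25)
T3 scale by (-3, 3): (-274/25, 218/25) → (822/25, 654/25)

T(p) = (822/25, 654/25)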